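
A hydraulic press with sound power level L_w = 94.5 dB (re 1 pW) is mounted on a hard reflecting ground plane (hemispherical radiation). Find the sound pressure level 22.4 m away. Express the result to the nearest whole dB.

L_p = L_w − 10·log₁₀(2π·r²) with r = 22.4 m.
2π·r² = 3153 m², 10·log₁₀ of that is 34.987 dB.
L_p = 94.5 − 34.987 = 59.51 dB.

60 dB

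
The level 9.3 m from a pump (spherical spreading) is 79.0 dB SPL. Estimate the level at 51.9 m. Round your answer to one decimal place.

64.1 dB SPL

Spherical spreading from a point source gives a 20·log₁₀(r₂/r₁) drop.
L₂ = 79.0 − 20·log₁₀(51.9/9.3) = 79.0 − 14.934 = 64.07 dB SPL.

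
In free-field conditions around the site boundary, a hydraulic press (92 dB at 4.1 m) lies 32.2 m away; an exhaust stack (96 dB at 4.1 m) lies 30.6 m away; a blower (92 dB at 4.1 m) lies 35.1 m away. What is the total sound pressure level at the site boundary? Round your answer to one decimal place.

Propagate each source to the receiver with L = L_ref − 20·log₁₀(r/r_ref), then add intensities.
hydraulic press: 92 − 20·log₁₀(32.2/4.1) = 92 − 17.90 = 74.10 dB.
exhaust stack: 96 − 20·log₁₀(30.6/4.1) = 96 − 17.46 = 78.54 dB.
blower: 92 − 20·log₁₀(35.1/4.1) = 92 − 18.65 = 73.35 dB.
Σ 10^(L/10) = 1.188e+08 → L_total = 10·log₁₀(1.188e+08) = 80.75 dB.

80.7 dB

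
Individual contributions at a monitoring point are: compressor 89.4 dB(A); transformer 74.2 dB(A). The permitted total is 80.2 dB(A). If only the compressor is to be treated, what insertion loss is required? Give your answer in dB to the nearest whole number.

Everything except the compressor sums to 10^(74.2/10) = 2.630e+07 in linear terms, 74.20 dB(A).
To meet 80.2 dB(A) overall, the treated compressor may contribute at most 10^(80.2/10) − 2.630e+07 = 7.841e+07, i.e. 78.94 dB(A).
So the compressor must be reduced from 89.4 to 78.94 dB(A): IL = 10.46 dB.

10 dB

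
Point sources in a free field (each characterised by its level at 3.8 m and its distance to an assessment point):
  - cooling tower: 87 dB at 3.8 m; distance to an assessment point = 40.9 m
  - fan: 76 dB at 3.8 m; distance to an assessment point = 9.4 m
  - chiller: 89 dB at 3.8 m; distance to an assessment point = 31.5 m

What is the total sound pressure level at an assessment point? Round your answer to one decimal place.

Apply inverse-square spreading to bring every level to the receiver, then sum 10^(L/10).
cooling tower: 87 − 20·log₁₀(40.9/3.8) = 87 − 20.64 = 66.36 dB.
fan: 76 − 20·log₁₀(9.4/3.8) = 76 − 7.87 = 68.13 dB.
chiller: 89 − 20·log₁₀(31.5/3.8) = 89 − 18.37 = 70.63 dB.
Σ 10^(L/10) = 2.239e+07 → L_total = 10·log₁₀(2.239e+07) = 73.50 dB.

73.5 dB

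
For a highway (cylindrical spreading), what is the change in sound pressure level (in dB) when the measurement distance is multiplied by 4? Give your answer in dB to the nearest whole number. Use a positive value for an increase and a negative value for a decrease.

A line source loses 3 dB per doubling of distance; generally ΔL = −10·log₁₀(r₂/r₁).
ΔL = −10·log₁₀(4) = -6.02 dB.

-6 dB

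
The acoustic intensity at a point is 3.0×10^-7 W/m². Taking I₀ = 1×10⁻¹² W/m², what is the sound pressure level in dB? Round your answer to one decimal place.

54.8 dB

Dividing by I₀ shifts the exponent by 12: I/I₀ = 3.0×10^5.
L = 10·(0.4771 + 5) = 54.77 dB.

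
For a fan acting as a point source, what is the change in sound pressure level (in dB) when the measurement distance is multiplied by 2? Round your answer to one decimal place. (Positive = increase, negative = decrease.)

With spherical spreading the level changes by −20·log₁₀(r₂/r₁).
ΔL = −20·log₁₀(2) = -6.02 dB.

-6.0 dB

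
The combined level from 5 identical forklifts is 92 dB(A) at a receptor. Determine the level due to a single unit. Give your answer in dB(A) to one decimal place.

85.0 dB(A)

5 equal contributions raise the level by 10·log₁₀ 5 = 6.990 dB, so each unit alone gives 92 − 6.990.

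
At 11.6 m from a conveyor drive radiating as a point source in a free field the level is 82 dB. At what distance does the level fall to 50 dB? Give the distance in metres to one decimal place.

The 32.0 dB drop corresponds to a distance ratio of 10^(32.0/20) for a point source.
r₂ = 11.6·10^((82−50)/20) = 11.6·10^(32.0/20) = 461.80 m.

461.8 m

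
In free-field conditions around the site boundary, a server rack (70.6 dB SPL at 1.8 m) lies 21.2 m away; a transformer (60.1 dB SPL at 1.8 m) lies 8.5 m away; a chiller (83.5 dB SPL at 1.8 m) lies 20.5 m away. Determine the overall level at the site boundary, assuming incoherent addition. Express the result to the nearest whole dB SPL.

63 dB SPL

Propagate each source to the receiver with L = L_ref − 20·log₁₀(r/r_ref), then add intensities.
server rack: 70.6 − 20·log₁₀(21.2/1.8) = 70.6 − 21.42 = 49.18 dB SPL.
transformer: 60.1 − 20·log₁₀(8.5/1.8) = 60.1 − 13.48 = 46.62 dB SPL.
chiller: 83.5 − 20·log₁₀(20.5/1.8) = 83.5 − 21.13 = 62.37 dB SPL.
Σ 10^(L/10) = 1.855e+06 → L_total = 10·log₁₀(1.855e+06) = 62.68 dB SPL.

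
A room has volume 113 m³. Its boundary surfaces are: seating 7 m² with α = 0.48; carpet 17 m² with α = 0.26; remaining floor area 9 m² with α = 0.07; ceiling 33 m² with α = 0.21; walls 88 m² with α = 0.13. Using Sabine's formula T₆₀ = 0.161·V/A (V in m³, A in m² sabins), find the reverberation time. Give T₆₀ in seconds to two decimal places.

Summing Sᵢαᵢ: 7·0.48 + 17·0.26 + 9·0.07 + 33·0.21 + 88·0.13 = 26.78 m².
T₆₀ = 0.161 × 113 / 26.78 = 0.679 s.

0.68 s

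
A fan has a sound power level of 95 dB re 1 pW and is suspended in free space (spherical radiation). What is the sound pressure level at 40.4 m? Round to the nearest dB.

52 dB

The power spreads over a sphere of area 4π·r², so L_p = L_w − 10·log₁₀(4π·r²).
4π·r² = 2.051e+04 m², 10·log₁₀ of that is 43.120 dB.
L_p = 95 − 43.120 = 51.88 dB.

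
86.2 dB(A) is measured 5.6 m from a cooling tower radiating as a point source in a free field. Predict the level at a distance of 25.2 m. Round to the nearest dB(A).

Spherical spreading from a point source gives a 20·log₁₀(r₂/r₁) drop.
L₂ = 86.2 − 20·log₁₀(25.2/5.6) = 86.2 − 13.064 = 73.14 dB(A).

73 dB(A)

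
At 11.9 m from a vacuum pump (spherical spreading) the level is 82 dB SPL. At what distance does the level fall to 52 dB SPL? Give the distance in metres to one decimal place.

The 30.0 dB drop corresponds to a distance ratio of 10^(30.0/20) for a point source.
r₂ = 11.9·10^((82−52)/20) = 11.9·10^(30.0/20) = 376.31 m.

376.3 m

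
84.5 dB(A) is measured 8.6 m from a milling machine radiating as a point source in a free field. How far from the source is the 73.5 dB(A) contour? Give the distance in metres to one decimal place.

Point-source spreading drops the level by 20·log₁₀(r₂/r₁); inverting, r₂/r₁ = 10^(ΔL/20).
r₂ = 8.6·10^((84.5−73.5)/20) = 8.6·10^(11.0/20) = 30.51 m.

30.5 m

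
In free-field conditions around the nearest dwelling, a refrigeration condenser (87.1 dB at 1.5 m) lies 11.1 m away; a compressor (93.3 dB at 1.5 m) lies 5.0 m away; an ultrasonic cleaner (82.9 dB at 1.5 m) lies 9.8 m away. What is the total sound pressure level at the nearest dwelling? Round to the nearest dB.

83 dB

Propagate each source to the receiver with L = L_ref − 20·log₁₀(r/r_ref), then add intensities.
refrigeration condenser: 87.1 − 20·log₁₀(11.1/1.5) = 87.1 − 17.38 = 69.72 dB.
compressor: 93.3 − 20·log₁₀(5.0/1.5) = 93.3 − 10.46 = 82.84 dB.
ultrasonic cleaner: 82.9 − 20·log₁₀(9.8/1.5) = 82.9 − 16.30 = 66.60 dB.
Σ 10^(L/10) = 2.064e+08 → L_total = 10·log₁₀(2.064e+08) = 83.15 dB.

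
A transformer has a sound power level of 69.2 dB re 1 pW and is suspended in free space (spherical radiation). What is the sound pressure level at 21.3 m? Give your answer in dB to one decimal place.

31.6 dB

L_p = L_w − 10·log₁₀(4π·r²) with r = 21.3 m.
4π·r² = 5701 m², 10·log₁₀ of that is 37.560 dB.
L_p = 69.2 − 37.560 = 31.64 dB.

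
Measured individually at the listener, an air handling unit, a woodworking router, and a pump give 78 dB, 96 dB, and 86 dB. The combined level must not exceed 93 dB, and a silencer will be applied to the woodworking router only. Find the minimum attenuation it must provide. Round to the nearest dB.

Fixed contribution from the other sources: Σ 10^(L/10) = 10^(78/10) + 10^(86/10) = 4.612e+08 (86.64 dB).
The limit corresponds to 10^(93/10) = 1.995e+09; subtracting the fixed part leaves 1.534e+09 for the woodworking router, i.e. 91.86 dB.
So the woodworking router must be reduced from 96 to 91.86 dB: IL = 4.14 dB.

4 dB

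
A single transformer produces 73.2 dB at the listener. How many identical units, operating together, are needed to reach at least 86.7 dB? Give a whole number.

N identical sources give L₁ + 10·log₁₀ N, so require 10·log₁₀ N ≥ 86.7 − 73.2 = 13.5 dB.
N ≥ 10^(13.5/10) = 22.387, so N = 23.

23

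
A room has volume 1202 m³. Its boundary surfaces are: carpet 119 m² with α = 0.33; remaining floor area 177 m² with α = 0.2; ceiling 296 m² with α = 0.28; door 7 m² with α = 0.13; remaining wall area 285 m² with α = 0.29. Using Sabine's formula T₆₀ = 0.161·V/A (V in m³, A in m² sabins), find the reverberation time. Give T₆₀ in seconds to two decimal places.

A = Σ Sᵢαᵢ = 119·0.33 + 177·0.2 + 296·0.28 + 7·0.13 + 285·0.29 = 241.11 m².
T₆₀ = 0.161·V/A = 0.161·1202/241.11 = 0.803 s.

0.80 s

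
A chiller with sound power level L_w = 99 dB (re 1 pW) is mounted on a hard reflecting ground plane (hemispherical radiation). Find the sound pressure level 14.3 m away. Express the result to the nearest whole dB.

68 dB

The power spreads over a hemisphere of area 2π·r², so L_p = L_w − 10·log₁₀(2π·r²).
2π·r² = 1285 m², 10·log₁₀ of that is 31.089 dB.
L_p = 99 − 31.089 = 67.91 dB.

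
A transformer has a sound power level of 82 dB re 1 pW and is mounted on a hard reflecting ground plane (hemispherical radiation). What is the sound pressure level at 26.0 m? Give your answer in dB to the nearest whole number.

L_p = L_w − 10·log₁₀(2π·r²) with r = 26.0 m.
2π·r² = 4247 m², 10·log₁₀ of that is 36.281 dB.
L_p = 82 − 36.281 = 45.72 dB.

46 dB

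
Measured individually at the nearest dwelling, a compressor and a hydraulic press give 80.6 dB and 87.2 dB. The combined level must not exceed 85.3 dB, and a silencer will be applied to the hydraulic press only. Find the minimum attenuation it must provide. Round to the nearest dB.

4 dB

Everything except the hydraulic press sums to 10^(80.6/10) = 1.148e+08 in linear terms, 80.60 dB.
To meet 85.3 dB overall, the treated hydraulic press may contribute at most 10^(85.3/10) − 1.148e+08 = 2.240e+08, i.e. 83.50 dB.
So the hydraulic press must be reduced from 87.2 to 83.50 dB: IL = 3.70 dB.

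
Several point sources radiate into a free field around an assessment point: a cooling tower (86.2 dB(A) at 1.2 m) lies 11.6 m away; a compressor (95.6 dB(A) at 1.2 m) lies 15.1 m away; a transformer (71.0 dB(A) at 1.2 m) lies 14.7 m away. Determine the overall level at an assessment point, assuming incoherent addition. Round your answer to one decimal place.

74.4 dB(A)

Apply inverse-square spreading to bring every level to the receiver, then sum 10^(L/10).
cooling tower: 86.2 − 20·log₁₀(11.6/1.2) = 86.2 − 19.71 = 66.49 dB(A).
compressor: 95.6 − 20·log₁₀(15.1/1.2) = 95.6 − 22.00 = 73.60 dB(A).
transformer: 71.0 − 20·log₁₀(14.7/1.2) = 71.0 − 21.76 = 49.24 dB(A).
Σ 10^(L/10) = 2.748e+07 → L_total = 10·log₁₀(2.748e+07) = 74.39 dB(A).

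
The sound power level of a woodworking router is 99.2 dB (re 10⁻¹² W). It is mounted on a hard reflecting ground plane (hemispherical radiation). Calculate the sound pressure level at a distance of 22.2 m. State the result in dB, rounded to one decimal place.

64.3 dB

L_p = L_w − 10·log₁₀(2π·r²) with r = 22.2 m.
2π·r² = 3097 m², 10·log₁₀ of that is 34.909 dB.
L_p = 99.2 − 34.909 = 64.29 dB.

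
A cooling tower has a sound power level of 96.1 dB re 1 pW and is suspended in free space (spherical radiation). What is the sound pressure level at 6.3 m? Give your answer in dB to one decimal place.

Free-field spherical radiation: L_p = L_w − 10·log₁₀(4π·r²), r = 6.3 m.
4π·r² = 498.8 m², 10·log₁₀ of that is 26.979 dB.
L_p = 96.1 − 26.979 = 69.12 dB.

69.1 dB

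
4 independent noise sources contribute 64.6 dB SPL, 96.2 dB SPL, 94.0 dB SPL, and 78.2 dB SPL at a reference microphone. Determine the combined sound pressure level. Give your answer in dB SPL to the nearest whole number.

98 dB SPL

Incoherent sources combine by intensity addition: L_total = 10·log₁₀(Σ 10^(L_i/10)).
Σ 10^(L/10) = 10^(64.6/10) + 10^(96.2/10) + 10^(94.0/10) + 10^(78.2/10) = 6.750e+09.
L_total = 10·log₁₀(6.750e+09) = 98.29 dB SPL.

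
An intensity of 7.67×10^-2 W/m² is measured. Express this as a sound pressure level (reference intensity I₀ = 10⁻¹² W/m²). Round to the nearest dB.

L = 10·log₁₀(I/I₀) = 10·log₁₀(7.67×10^-2/10⁻¹²) = 10·log₁₀(7.67×10^10).
L = 10·(0.8848 + 10) = 108.85 dB.

109 dB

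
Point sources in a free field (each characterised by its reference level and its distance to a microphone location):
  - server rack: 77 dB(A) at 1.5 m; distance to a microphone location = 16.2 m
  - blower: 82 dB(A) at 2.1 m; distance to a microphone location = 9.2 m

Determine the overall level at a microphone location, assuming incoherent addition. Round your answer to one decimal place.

Apply inverse-square spreading to bring every level to the receiver, then sum 10^(L/10).
server rack: 77 − 20·log₁₀(16.2/1.5) = 77 − 20.67 = 56.33 dB(A).
blower: 82 − 20·log₁₀(9.2/2.1) = 82 − 12.83 = 69.17 dB(A).
Σ 10^(L/10) = 8.687e+06 → L_total = 10·log₁₀(8.687e+06) = 69.39 dB(A).

69.4 dB(A)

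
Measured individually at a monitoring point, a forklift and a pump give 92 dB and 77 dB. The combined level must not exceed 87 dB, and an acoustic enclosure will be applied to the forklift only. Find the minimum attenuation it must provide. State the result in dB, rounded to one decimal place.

5.5 dB

The untreated sources together contribute 10^(77/10) = 5.012e+07, i.e. 77.00 dB.
The limit corresponds to 10^(87/10) = 5.012e+08; subtracting the fixed part leaves 4.511e+08 for the forklift, i.e. 86.54 dB.
Required insertion loss = 92 − 86.54 = 5.46 dB.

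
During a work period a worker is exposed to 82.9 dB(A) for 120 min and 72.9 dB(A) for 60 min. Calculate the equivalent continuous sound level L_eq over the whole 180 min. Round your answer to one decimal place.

L_eq = 10·log₁₀[(1/T)·Σ tᵢ·10^(Lᵢ/10)] with T = 180 min.
Σ tᵢ·10^(Lᵢ/10) = 120·10^(82.9/10) + 60·10^(72.9/10) = 2.457e+10.
L_eq = 10·log₁₀(2.457e+10/180) = 81.35 dB(A).

81.4 dB(A)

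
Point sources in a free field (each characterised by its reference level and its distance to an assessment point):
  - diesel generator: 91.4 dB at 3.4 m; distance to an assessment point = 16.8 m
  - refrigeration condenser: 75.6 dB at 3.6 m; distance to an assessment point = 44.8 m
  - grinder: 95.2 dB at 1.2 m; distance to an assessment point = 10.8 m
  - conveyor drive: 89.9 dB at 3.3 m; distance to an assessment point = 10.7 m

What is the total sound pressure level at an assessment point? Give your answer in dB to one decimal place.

Apply inverse-square spreading to bring every level to the receiver, then sum 10^(L/10).
diesel generator: 91.4 − 20·log₁₀(16.8/3.4) = 91.4 − 13.88 = 77.52 dB.
refrigeration condenser: 75.6 − 20·log₁₀(44.8/3.6) = 75.6 − 21.90 = 53.70 dB.
grinder: 95.2 − 20·log₁₀(10.8/1.2) = 95.2 − 19.08 = 76.12 dB.
conveyor drive: 89.9 − 20·log₁₀(10.7/3.3) = 89.9 − 10.22 = 79.68 dB.
Σ 10^(L/10) = 1.906e+08 → L_total = 10·log₁₀(1.906e+08) = 82.80 dB.

82.8 dB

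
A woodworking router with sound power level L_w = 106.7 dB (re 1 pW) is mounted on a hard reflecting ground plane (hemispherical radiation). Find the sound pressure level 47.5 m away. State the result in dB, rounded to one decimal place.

65.2 dB

Free-field hemispherical radiation: L_p = L_w − 10·log₁₀(2π·r²), r = 47.5 m.
2π·r² = 1.418e+04 m², 10·log₁₀ of that is 41.516 dB.
L_p = 106.7 − 41.516 = 65.18 dB.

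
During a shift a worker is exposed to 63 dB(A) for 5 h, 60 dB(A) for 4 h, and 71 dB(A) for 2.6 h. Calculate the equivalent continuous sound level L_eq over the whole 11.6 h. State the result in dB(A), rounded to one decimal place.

66.0 dB(A)

L_eq = 10·log₁₀[(1/T)·Σ tᵢ·10^(Lᵢ/10)] with T = 11.6 h.
Σ tᵢ·10^(Lᵢ/10) = 5·10^(63/10) + 4·10^(60/10) + 2.6·10^(71/10) = 4.671e+07.
L_eq = 10·log₁₀(4.671e+07/11.6) = 66.05 dB(A).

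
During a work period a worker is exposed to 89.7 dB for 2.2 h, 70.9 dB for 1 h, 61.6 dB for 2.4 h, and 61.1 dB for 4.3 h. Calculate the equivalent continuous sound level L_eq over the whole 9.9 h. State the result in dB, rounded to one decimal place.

83.2 dB

L_eq = 10·log₁₀[(1/T)·Σ tᵢ·10^(Lᵢ/10)] with T = 9.9 h.
Σ tᵢ·10^(Lᵢ/10) = 2.2·10^(89.7/10) + 1·10^(70.9/10) + 2.4·10^(61.6/10) + 4.3·10^(61.1/10) = 2.074e+09.
L_eq = 10·log₁₀(2.074e+09/9.9) = 83.21 dB.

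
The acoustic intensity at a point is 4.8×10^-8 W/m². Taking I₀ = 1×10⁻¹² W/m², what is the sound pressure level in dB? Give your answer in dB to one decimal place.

L = 10·log₁₀(I/I₀) = 10·log₁₀(4.8×10^-8/10⁻¹²) = 10·log₁₀(4.8×10^4).
L = 10·(0.6812 + 4) = 46.81 dB.

46.8 dB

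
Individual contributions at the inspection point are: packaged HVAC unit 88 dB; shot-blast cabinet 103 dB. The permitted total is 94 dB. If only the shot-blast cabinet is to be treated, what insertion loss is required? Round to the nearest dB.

10 dB

Everything except the shot-blast cabinet sums to 10^(88/10) = 6.310e+08 in linear terms, 88.00 dB.
The limit corresponds to 10^(94/10) = 2.512e+09; subtracting the fixed part leaves 1.881e+09 for the shot-blast cabinet, i.e. 92.74 dB.
Required insertion loss = 103 − 92.74 = 10.26 dB.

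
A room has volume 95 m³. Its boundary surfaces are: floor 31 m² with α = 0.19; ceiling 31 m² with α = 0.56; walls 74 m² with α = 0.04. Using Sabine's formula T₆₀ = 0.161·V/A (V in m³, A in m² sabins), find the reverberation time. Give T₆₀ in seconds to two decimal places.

Total absorption A = 31·0.19 + 31·0.56 + 74·0.04 = 26.21 m² sabins.
T₆₀ = 0.161 × 95 / 26.21 = 0.584 s.

0.58 s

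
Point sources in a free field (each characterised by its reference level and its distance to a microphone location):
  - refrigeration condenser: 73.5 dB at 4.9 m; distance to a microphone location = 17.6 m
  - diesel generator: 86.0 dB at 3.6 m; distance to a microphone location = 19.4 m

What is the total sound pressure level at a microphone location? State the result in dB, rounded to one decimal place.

Propagate each source to the receiver with L = L_ref − 20·log₁₀(r/r_ref), then add intensities.
refrigeration condenser: 73.5 − 20·log₁₀(17.6/4.9) = 73.5 − 11.11 = 62.39 dB.
diesel generator: 86.0 − 20·log₁₀(19.4/3.6) = 86.0 − 14.63 = 71.37 dB.
Σ 10^(L/10) = 1.544e+07 → L_total = 10·log₁₀(1.544e+07) = 71.89 dB.

71.9 dB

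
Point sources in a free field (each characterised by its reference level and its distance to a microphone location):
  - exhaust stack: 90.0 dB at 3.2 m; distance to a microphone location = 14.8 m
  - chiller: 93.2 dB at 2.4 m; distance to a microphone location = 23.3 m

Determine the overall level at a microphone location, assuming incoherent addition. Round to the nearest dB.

First find each source's level at the receiver (point-source: −20·log₁₀(r/r_ref)), then combine on an intensity basis.
exhaust stack: 90.0 − 20·log₁₀(14.8/3.2) = 90.0 − 13.30 = 76.70 dB.
chiller: 93.2 − 20·log₁₀(23.3/2.4) = 93.2 − 19.74 = 73.46 dB.
Σ 10^(L/10) = 6.892e+07 → L_total = 10·log₁₀(6.892e+07) = 78.38 dB.

78 dB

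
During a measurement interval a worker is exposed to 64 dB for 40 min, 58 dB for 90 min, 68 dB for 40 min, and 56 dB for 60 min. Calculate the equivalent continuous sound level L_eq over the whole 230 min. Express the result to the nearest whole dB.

63 dB

The energy average is taken in the linear domain: L_eq = 10·log₁₀[(Σ tᵢ·10^(Lᵢ/10))/T], T = 230 min.
Σ tᵢ·10^(Lᵢ/10) = 40·10^(64/10) + 90·10^(58/10) + 40·10^(68/10) + 60·10^(56/10) = 4.335e+08.
L_eq = 10·log₁₀(4.335e+08/230) = 62.75 dB.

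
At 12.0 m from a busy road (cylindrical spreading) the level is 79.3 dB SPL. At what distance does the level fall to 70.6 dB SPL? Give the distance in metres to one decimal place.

Line-source spreading drops the level by 10·log₁₀(r₂/r₁); inverting, r₂/r₁ = 10^(ΔL/10).
r₂ = 12.0·10^((79.3−70.6)/10) = 12.0·10^(8.7/10) = 88.96 m.

89.0 m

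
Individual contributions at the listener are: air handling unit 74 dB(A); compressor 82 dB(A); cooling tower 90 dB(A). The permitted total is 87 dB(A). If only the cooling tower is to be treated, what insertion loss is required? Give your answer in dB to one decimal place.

Everything except the cooling tower sums to 10^(74/10) + 10^(82/10) = 1.836e+08 in linear terms, 82.64 dB(A).
The limit corresponds to 10^(87/10) = 5.012e+08; subtracting the fixed part leaves 3.176e+08 for the cooling tower, i.e. 85.02 dB(A).
Required insertion loss = 90 − 85.02 = 4.98 dB.

5.0 dB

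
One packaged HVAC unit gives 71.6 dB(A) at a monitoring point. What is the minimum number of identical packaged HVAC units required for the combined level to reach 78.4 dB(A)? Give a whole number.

5

N identical sources give L₁ + 10·log₁₀ N, so require 10·log₁₀ N ≥ 78.4 − 71.6 = 6.8 dB.
N ≥ 10^(6.8/10) = 4.786, so N = 5.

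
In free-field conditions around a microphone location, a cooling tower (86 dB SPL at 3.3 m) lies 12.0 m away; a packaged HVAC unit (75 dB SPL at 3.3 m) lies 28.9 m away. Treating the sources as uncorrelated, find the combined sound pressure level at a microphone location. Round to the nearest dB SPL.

75 dB SPL

First find each source's level at the receiver (point-source: −20·log₁₀(r/r_ref)), then combine on an intensity basis.
cooling tower: 86 − 20·log₁₀(12.0/3.3) = 86 − 11.21 = 74.79 dB SPL.
packaged HVAC unit: 75 − 20·log₁₀(28.9/3.3) = 75 − 18.85 = 56.15 dB SPL.
Σ 10^(L/10) = 3.052e+07 → L_total = 10·log₁₀(3.052e+07) = 74.85 dB SPL.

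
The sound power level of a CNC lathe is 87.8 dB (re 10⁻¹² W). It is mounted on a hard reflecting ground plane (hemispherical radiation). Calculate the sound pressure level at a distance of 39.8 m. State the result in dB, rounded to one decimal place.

47.8 dB

L_p = L_w − 10·log₁₀(2π·r²) with r = 39.8 m.
2π·r² = 9953 m², 10·log₁₀ of that is 39.979 dB.
L_p = 87.8 − 39.979 = 47.82 dB.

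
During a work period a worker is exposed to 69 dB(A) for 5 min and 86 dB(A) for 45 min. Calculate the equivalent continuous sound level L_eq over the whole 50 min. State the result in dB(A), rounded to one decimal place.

85.6 dB(A)

Weight each interval's intensity by its duration and average over T = 50 min:
Σ tᵢ·10^(Lᵢ/10) = 5·10^(69/10) + 45·10^(86/10) = 1.795e+10.
L_eq = 10·log₁₀(1.795e+10/50) = 85.55 dB(A).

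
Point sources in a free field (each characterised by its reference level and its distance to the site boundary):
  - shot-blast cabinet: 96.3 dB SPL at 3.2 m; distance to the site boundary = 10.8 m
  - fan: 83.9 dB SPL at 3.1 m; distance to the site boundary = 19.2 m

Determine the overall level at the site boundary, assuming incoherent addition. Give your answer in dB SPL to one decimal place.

85.8 dB SPL

First find each source's level at the receiver (point-source: −20·log₁₀(r/r_ref)), then combine on an intensity basis.
shot-blast cabinet: 96.3 − 20·log₁₀(10.8/3.2) = 96.3 − 10.57 = 85.73 dB SPL.
fan: 83.9 − 20·log₁₀(19.2/3.1) = 83.9 − 15.84 = 68.06 dB SPL.
Σ 10^(L/10) = 3.809e+08 → L_total = 10·log₁₀(3.809e+08) = 85.81 dB SPL.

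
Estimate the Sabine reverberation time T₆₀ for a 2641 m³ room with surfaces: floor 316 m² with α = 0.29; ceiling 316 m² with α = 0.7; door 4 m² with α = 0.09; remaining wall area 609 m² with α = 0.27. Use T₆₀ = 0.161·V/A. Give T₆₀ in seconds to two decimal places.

Total absorption A = 316·0.29 + 316·0.7 + 4·0.09 + 609·0.27 = 477.63 m² sabins.
T₆₀ = 0.161 × 2641 / 477.63 = 0.890 s.

0.89 s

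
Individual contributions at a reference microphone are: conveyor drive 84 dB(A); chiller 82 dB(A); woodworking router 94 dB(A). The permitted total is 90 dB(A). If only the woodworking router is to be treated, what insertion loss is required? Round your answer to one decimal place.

Everything except the woodworking router sums to 10^(84/10) + 10^(82/10) = 4.097e+08 in linear terms, 86.12 dB(A).
To meet 90 dB(A) overall, the treated woodworking router may contribute at most 10^(90/10) − 4.097e+08 = 5.903e+08, i.e. 87.71 dB(A).
So the woodworking router must be reduced from 94 to 87.71 dB(A): IL = 6.29 dB.

6.3 dB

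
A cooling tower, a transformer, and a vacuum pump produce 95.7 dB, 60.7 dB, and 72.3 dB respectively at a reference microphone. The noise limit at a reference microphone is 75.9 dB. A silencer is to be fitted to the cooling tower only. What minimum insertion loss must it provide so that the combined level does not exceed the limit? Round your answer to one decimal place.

22.5 dB

The untreated sources together contribute 10^(60.7/10) + 10^(72.3/10) = 1.816e+07, i.e. 72.59 dB.
To meet 75.9 dB overall, the treated cooling tower may contribute at most 10^(75.9/10) − 1.816e+07 = 2.075e+07, i.e. 73.17 dB.
So the cooling tower must be reduced from 95.7 to 73.17 dB: IL = 22.53 dB.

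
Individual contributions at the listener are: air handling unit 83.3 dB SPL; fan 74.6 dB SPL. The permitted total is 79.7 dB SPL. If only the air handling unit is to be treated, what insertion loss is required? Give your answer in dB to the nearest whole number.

5 dB

The untreated sources together contribute 10^(74.6/10) = 2.884e+07, i.e. 74.60 dB SPL.
To meet 79.7 dB SPL overall, the treated air handling unit may contribute at most 10^(79.7/10) − 2.884e+07 = 6.449e+07, i.e. 78.09 dB SPL.
So the air handling unit must be reduced from 83.3 to 78.09 dB SPL: IL = 5.21 dB.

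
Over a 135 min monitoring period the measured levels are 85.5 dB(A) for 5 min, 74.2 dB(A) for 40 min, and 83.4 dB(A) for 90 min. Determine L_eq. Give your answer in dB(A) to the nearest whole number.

L_eq = 10·log₁₀[(1/T)·Σ tᵢ·10^(Lᵢ/10)] with T = 135 min.
Σ tᵢ·10^(Lᵢ/10) = 5·10^(85.5/10) + 40·10^(74.2/10) + 90·10^(83.4/10) = 2.252e+10.
L_eq = 10·log₁₀(2.252e+10/135) = 82.22 dB(A).

82 dB(A)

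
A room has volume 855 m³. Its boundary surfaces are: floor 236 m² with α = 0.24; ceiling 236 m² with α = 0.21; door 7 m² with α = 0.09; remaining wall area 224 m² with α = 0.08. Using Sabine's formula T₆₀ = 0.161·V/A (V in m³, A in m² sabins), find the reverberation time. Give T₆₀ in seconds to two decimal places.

1.10 s

A = Σ Sᵢαᵢ = 236·0.24 + 236·0.21 + 7·0.09 + 224·0.08 = 124.75 m².
T₆₀ = 0.161 × 855 / 124.75 = 1.103 s.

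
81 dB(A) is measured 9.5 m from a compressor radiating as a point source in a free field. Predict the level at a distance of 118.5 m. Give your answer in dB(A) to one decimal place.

59.1 dB(A)

For a point source, L₂ = L₁ − 20·log₁₀(r₂/r₁).
L₂ = 81 − 20·log₁₀(118.5/9.5) = 81 − 21.920 = 59.08 dB(A).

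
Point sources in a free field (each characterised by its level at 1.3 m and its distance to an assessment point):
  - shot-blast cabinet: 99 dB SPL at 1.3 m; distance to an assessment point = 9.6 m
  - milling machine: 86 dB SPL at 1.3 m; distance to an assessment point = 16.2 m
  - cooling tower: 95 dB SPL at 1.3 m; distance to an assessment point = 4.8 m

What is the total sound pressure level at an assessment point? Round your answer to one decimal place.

First find each source's level at the receiver (point-source: −20·log₁₀(r/r_ref)), then combine on an intensity basis.
shot-blast cabinet: 99 − 20·log₁₀(9.6/1.3) = 99 − 17.37 = 81.63 dB SPL.
milling machine: 86 − 20·log₁₀(16.2/1.3) = 86 − 21.91 = 64.09 dB SPL.
cooling tower: 95 − 20·log₁₀(4.8/1.3) = 95 − 11.35 = 83.65 dB SPL.
Σ 10^(L/10) = 3.802e+08 → L_total = 10·log₁₀(3.802e+08) = 85.80 dB SPL.

85.8 dB SPL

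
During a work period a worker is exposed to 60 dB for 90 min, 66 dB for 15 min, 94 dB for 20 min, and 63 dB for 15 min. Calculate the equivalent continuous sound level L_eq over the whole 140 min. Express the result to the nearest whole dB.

86 dB

Weight each interval's intensity by its duration and average over T = 140 min:
Σ tᵢ·10^(Lᵢ/10) = 90·10^(60/10) + 15·10^(66/10) + 20·10^(94/10) + 15·10^(63/10) = 5.042e+10.
L_eq = 10·log₁₀(5.042e+10/140) = 85.56 dB.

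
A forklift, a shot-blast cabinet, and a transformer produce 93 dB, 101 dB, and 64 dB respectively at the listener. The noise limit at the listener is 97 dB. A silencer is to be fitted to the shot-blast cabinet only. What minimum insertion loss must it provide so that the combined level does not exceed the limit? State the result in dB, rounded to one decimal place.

6.2 dB

The untreated sources together contribute 10^(93/10) + 10^(64/10) = 1.998e+09, i.e. 93.01 dB.
The limit corresponds to 10^(97/10) = 5.012e+09; subtracting the fixed part leaves 3.014e+09 for the shot-blast cabinet, i.e. 94.79 dB.
So the shot-blast cabinet must be reduced from 101 to 94.79 dB: IL = 6.21 dB.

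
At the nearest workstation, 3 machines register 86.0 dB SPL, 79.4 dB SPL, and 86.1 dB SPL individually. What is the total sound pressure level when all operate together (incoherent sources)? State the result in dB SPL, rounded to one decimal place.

89.5 dB SPL

Incoherent sources combine by intensity addition: L_total = 10·log₁₀(Σ 10^(L_i/10)).
Σ 10^(L/10) = 10^(86.0/10) + 10^(79.4/10) + 10^(86.1/10) = 8.926e+08.
L_total = 10·log₁₀(8.926e+08) = 89.51 dB SPL.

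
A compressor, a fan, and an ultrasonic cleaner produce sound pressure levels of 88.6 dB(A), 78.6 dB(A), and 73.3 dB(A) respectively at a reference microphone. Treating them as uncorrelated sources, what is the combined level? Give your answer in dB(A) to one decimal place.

89.1 dB(A)

Incoherent sources combine by intensity addition: L_total = 10·log₁₀(Σ 10^(L_i/10)).
Σ 10^(L/10) = 10^(88.6/10) + 10^(78.6/10) + 10^(73.3/10) = 8.183e+08.
L_total = 10·log₁₀(8.183e+08) = 89.13 dB(A).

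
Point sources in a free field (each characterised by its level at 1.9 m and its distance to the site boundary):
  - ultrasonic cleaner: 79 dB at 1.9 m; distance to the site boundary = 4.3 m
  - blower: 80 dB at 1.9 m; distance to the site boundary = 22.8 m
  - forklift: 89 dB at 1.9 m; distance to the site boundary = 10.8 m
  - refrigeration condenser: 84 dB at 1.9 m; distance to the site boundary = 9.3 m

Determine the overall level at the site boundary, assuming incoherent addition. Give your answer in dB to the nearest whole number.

77 dB

Propagate each source to the receiver with L = L_ref − 20·log₁₀(r/r_ref), then add intensities.
ultrasonic cleaner: 79 − 20·log₁₀(4.3/1.9) = 79 − 7.09 = 71.91 dB.
blower: 80 − 20·log₁₀(22.8/1.9) = 80 − 21.58 = 58.42 dB.
forklift: 89 − 20·log₁₀(10.8/1.9) = 89 − 15.09 = 73.91 dB.
refrigeration condenser: 84 − 20·log₁₀(9.3/1.9) = 84 − 13.79 = 70.21 dB.
Σ 10^(L/10) = 5.127e+07 → L_total = 10·log₁₀(5.127e+07) = 77.10 dB.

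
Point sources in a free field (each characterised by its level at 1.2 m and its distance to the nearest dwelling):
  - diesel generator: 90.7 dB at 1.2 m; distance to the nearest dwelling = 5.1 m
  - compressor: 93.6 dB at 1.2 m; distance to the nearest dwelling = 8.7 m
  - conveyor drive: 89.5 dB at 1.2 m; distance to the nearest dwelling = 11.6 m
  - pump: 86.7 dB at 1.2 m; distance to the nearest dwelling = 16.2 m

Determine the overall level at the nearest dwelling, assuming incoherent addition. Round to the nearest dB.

Propagate each source to the receiver with L = L_ref − 20·log₁₀(r/r_ref), then add intensities.
diesel generator: 90.7 − 20·log₁₀(5.1/1.2) = 90.7 − 12.57 = 78.13 dB.
compressor: 93.6 − 20·log₁₀(8.7/1.2) = 93.6 − 17.21 = 76.39 dB.
conveyor drive: 89.5 − 20·log₁₀(11.6/1.2) = 89.5 − 19.71 = 69.79 dB.
pump: 86.7 − 20·log₁₀(16.2/1.2) = 86.7 − 22.61 = 64.09 dB.
Σ 10^(L/10) = 1.207e+08 → L_total = 10·log₁₀(1.207e+08) = 80.82 dB.

81 dB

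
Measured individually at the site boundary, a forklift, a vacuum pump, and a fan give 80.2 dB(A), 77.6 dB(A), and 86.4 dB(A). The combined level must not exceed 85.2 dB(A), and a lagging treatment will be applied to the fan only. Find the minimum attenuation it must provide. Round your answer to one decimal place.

Everything except the fan sums to 10^(80.2/10) + 10^(77.6/10) = 1.623e+08 in linear terms, 82.10 dB(A).
To meet 85.2 dB(A) overall, the treated fan may contribute at most 10^(85.2/10) − 1.623e+08 = 1.689e+08, i.e. 82.28 dB(A).
Required insertion loss = 86.4 − 82.28 = 4.12 dB.

4.1 dB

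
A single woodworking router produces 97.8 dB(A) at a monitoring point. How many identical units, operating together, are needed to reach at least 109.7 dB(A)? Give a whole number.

N identical sources give L₁ + 10·log₁₀ N, so require 10·log₁₀ N ≥ 109.7 − 97.8 = 11.9 dB.
N ≥ 10^(11.9/10) = 15.488, so N = 16.

16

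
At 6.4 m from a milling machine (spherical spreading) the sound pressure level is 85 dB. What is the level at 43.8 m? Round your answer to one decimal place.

68.3 dB

Spherical spreading from a point source gives a 20·log₁₀(r₂/r₁) drop.
L₂ = 85 − 20·log₁₀(43.8/6.4) = 85 − 16.706 = 68.29 dB.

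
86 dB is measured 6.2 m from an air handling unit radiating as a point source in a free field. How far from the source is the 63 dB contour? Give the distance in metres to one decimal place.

The 23.0 dB drop corresponds to a distance ratio of 10^(23.0/20) for a point source.
r₂ = 6.2·10^((86−63)/20) = 6.2·10^(23.0/20) = 87.58 m.

87.6 m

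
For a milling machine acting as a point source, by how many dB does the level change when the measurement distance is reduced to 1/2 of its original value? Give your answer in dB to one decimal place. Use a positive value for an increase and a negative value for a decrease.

+6.0 dB

With spherical spreading the level changes by −20·log₁₀(r₂/r₁).
ΔL = −20·log₁₀(0.5) = +6.02 dB.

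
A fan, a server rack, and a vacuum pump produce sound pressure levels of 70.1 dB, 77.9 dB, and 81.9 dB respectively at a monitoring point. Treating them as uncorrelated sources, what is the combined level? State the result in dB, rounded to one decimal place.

Incoherent sources combine by intensity addition: L_total = 10·log₁₀(Σ 10^(L_i/10)).
Σ 10^(L/10) = 10^(70.1/10) + 10^(77.9/10) + 10^(81.9/10) = 2.268e+08.
L_total = 10·log₁₀(2.268e+08) = 83.56 dB.

83.6 dB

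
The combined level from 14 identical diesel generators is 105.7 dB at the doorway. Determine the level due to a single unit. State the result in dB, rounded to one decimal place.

For N identical incoherent sources L_total = L₁ + 10·log₁₀ N, so L₁ = 105.7 − 10·log₁₀(14) = 105.7 − 11.461.

94.2 dB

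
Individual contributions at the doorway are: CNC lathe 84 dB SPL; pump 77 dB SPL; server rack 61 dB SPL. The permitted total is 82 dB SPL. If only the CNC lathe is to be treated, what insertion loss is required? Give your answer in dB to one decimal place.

3.7 dB

Fixed contribution from the other sources: Σ 10^(L/10) = 10^(77/10) + 10^(61/10) = 5.138e+07 (77.11 dB SPL).
The limit corresponds to 10^(82/10) = 1.585e+08; subtracting the fixed part leaves 1.071e+08 for the CNC lathe, i.e. 80.30 dB SPL.
Required insertion loss = 84 − 80.30 = 3.70 dB.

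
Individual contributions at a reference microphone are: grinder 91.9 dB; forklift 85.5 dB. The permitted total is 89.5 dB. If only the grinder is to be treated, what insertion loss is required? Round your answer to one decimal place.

4.6 dB

Fixed contribution from the other source: Σ 10^(L/10) = 10^(85.5/10) = 3.548e+08 (85.50 dB).
To meet 89.5 dB overall, the treated grinder may contribute at most 10^(89.5/10) − 3.548e+08 = 5.364e+08, i.e. 87.30 dB.
So the grinder must be reduced from 91.9 to 87.30 dB: IL = 4.60 dB.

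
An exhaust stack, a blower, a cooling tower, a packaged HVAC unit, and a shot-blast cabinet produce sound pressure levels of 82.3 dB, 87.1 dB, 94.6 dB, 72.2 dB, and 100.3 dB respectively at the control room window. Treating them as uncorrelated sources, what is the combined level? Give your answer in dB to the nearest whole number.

For uncorrelated sources the intensities add, so convert each level to linear form, sum, and take 10·log₁₀ of the total.
Σ 10^(L/10) = 10^(82.3/10) + 10^(87.1/10) + 10^(94.6/10) + 10^(72.2/10) + 10^(100.3/10) = 1.430e+10.
L_total = 10·log₁₀(1.430e+10) = 101.55 dB.

102 dB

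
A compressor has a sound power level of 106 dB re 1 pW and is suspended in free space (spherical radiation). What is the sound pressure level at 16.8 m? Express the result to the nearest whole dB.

The power spreads over a sphere of area 4π·r², so L_p = L_w − 10·log₁₀(4π·r²).
4π·r² = 3547 m², 10·log₁₀ of that is 35.498 dB.
L_p = 106 − 35.498 = 70.50 dB.

71 dB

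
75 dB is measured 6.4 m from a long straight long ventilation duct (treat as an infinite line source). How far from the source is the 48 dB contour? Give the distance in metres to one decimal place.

3207.6 m

Line-source spreading drops the level by 10·log₁₀(r₂/r₁); inverting, r₂/r₁ = 10^(ΔL/10).
r₂ = 6.4·10^((75−48)/10) = 6.4·10^(27.0/10) = 3207.60 m.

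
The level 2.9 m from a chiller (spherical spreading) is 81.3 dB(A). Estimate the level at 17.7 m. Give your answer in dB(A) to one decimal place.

Point-source attenuation: ΔL = 20·log₁₀(r₂/r₁) = 20·log₁₀(17.7/2.9) = 15.712 dB.
L₂ = 81.3 − 20·log₁₀(17.7/2.9) = 81.3 − 15.712 = 65.59 dB(A).

65.6 dB(A)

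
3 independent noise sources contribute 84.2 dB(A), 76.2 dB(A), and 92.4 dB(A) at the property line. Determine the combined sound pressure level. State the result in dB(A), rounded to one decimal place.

Incoherent sources combine by intensity addition: L_total = 10·log₁₀(Σ 10^(L_i/10)).
Σ 10^(L/10) = 10^(84.2/10) + 10^(76.2/10) + 10^(92.4/10) = 2.043e+09.
L_total = 10·log₁₀(2.043e+09) = 93.10 dB(A).

93.1 dB(A)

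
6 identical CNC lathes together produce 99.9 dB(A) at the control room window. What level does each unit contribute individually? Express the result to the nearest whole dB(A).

Dividing the total intensity by 6 lowers the level by 10·log₁₀ 6 = 7.782 dB: L₁ = 99.9 − 7.782.

92 dB(A)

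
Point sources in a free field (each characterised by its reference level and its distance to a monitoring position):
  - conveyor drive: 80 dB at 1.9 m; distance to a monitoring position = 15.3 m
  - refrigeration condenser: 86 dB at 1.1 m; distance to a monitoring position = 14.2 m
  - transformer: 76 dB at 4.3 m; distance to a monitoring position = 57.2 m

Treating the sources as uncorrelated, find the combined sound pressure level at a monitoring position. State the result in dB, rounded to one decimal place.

66.2 dB

First find each source's level at the receiver (point-source: −20·log₁₀(r/r_ref)), then combine on an intensity basis.
conveyor drive: 80 − 20·log₁₀(15.3/1.9) = 80 − 18.12 = 61.88 dB.
refrigeration condenser: 86 − 20·log₁₀(14.2/1.1) = 86 − 22.22 = 63.78 dB.
transformer: 76 − 20·log₁₀(57.2/4.3) = 76 − 22.48 = 53.52 dB.
Σ 10^(L/10) = 4.156e+06 → L_total = 10·log₁₀(4.156e+06) = 66.19 dB.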